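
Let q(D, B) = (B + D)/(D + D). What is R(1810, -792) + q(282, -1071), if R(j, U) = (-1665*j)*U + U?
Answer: 448720281241/188 ≈ 2.3868e+9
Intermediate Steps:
R(j, U) = U - 1665*U*j (R(j, U) = -1665*U*j + U = U - 1665*U*j)
q(D, B) = (B + D)/(2*D) (q(D, B) = (B + D)/((2*D)) = (B + D)*(1/(2*D)) = (B + D)/(2*D))
R(1810, -792) + q(282, -1071) = -792*(1 - 1665*1810) + (½)*(-1071 + 282)/282 = -792*(1 - 3013650) + (½)*(1/282)*(-789) = -792*(-3013649) - 263/188 = 2386810008 - 263/188 = 448720281241/188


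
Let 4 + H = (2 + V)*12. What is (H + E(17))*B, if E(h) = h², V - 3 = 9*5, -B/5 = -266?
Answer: 1177050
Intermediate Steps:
B = 1330 (B = -5*(-266) = 1330)
V = 48 (V = 3 + 9*5 = 3 + 45 = 48)
H = 596 (H = -4 + (2 + 48)*12 = -4 + 50*12 = -4 + 600 = 596)
(H + E(17))*B = (596 + 17²)*1330 = (596 + 289)*1330 = 885*1330 = 1177050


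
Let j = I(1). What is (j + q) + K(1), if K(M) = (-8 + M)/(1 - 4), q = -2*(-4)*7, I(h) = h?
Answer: 178/3 ≈ 59.333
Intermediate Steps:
q = 56 (q = 8*7 = 56)
j = 1
K(M) = 8/3 - M/3 (K(M) = (-8 + M)/(-3) = (-8 + M)*(-⅓) = 8/3 - M/3)
(j + q) + K(1) = (1 + 56) + (8/3 - ⅓*1) = 57 + (8/3 - ⅓) = 57 + 7/3 = 178/3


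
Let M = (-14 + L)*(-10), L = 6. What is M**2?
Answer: 6400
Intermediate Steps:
M = 80 (M = (-14 + 6)*(-10) = -8*(-10) = 80)
M**2 = 80**2 = 6400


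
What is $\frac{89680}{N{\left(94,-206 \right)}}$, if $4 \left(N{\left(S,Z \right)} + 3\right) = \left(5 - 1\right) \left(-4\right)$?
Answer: $- \frac{89680}{7} \approx -12811.0$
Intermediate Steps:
$N{\left(S,Z \right)} = -7$ ($N{\left(S,Z \right)} = -3 + \frac{\left(5 - 1\right) \left(-4\right)}{4} = -3 + \frac{4 \left(-4\right)}{4} = -3 + \frac{1}{4} \left(-16\right) = -3 - 4 = -7$)
$\frac{89680}{N{\left(94,-206 \right)}} = \frac{89680}{-7} = 89680 \left(- \frac{1}{7}\right) = - \frac{89680}{7}$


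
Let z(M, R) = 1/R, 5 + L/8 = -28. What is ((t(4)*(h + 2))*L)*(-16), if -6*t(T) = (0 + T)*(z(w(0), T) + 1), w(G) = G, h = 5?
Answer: -24640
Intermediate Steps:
L = -264 (L = -40 + 8*(-28) = -40 - 224 = -264)
t(T) = -T*(1 + 1/T)/6 (t(T) = -(0 + T)*(1/T + 1)/6 = -T*(1 + 1/T)/6)
((t(4)*(h + 2))*L)*(-16) = (((-⅙ - ⅙*4)*(5 + 2))*(-264))*(-16) = (((-⅙ - ⅔)*7)*(-264))*(-16) = (-⅚*7*(-264))*(-16) = -35/6*(-264)*(-16) = 1540*(-16) = -24640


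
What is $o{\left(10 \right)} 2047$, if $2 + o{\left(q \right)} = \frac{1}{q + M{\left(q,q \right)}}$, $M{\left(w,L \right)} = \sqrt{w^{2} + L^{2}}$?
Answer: $- \frac{42987}{10} + \frac{2047 \sqrt{2}}{10} \approx -4009.2$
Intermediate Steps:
$M{\left(w,L \right)} = \sqrt{L^{2} + w^{2}}$
$o{\left(q \right)} = -2 + \frac{1}{q + \sqrt{2} \sqrt{q^{2}}}$ ($o{\left(q \right)} = -2 + \frac{1}{q + \sqrt{q^{2} + q^{2}}} = -2 + \frac{1}{q + \sqrt{2 q^{2}}} = -2 + \frac{1}{q + \sqrt{2} \sqrt{q^{2}}}$)
$o{\left(10 \right)} 2047 = \frac{1 - 20 - 2 \sqrt{2} \sqrt{10^{2}}}{10 + \sqrt{2} \sqrt{10^{2}}} \cdot 2047 = \frac{1 - 20 - 2 \sqrt{2} \sqrt{100}}{10 + \sqrt{2} \sqrt{100}} \cdot 2047 = \frac{1 - 20 - 2 \sqrt{2} \cdot 10}{10 + \sqrt{2} \cdot 10} \cdot 2047 = \frac{1 - 20 - 20 \sqrt{2}}{10 + 10 \sqrt{2}} \cdot 2047 = \frac{-19 - 20 \sqrt{2}}{10 + 10 \sqrt{2}} \cdot 2047 = \frac{2047 \left(-19 - 20 \sqrt{2}\right)}{10 + 10 \sqrt{2}}$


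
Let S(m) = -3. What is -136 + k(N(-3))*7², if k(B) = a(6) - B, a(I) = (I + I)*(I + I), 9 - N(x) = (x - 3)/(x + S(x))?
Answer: 6528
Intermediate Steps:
N(x) = 8 (N(x) = 9 - (x - 3)/(x - 3) = 9 - (-3 + x)/(-3 + x) = 9 - 1*1 = 9 - 1 = 8)
a(I) = 4*I² (a(I) = (2*I)*(2*I) = 4*I²)
k(B) = 144 - B (k(B) = 4*6² - B = 4*36 - B = 144 - B)
-136 + k(N(-3))*7² = -136 + (144 - 1*8)*7² = -136 + (144 - 8)*49 = -136 + 136*49 = -136 + 6664 = 6528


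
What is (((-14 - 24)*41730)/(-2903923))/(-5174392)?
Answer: -396435/3756508984954 ≈ -1.0553e-7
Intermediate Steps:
(((-14 - 24)*41730)/(-2903923))/(-5174392) = (-38*41730*(-1/2903923))*(-1/5174392) = -1585740*(-1/2903923)*(-1/5174392) = (1585740/2903923)*(-1/5174392) = -396435/3756508984954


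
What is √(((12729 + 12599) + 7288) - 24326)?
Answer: √8290 ≈ 91.049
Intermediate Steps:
√(((12729 + 12599) + 7288) - 24326) = √((25328 + 7288) - 24326) = √(32616 - 24326) = √8290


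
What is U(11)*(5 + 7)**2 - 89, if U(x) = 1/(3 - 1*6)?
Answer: -137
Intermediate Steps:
U(x) = -1/3 (U(x) = 1/(3 - 6) = 1/(-3) = -1/3)
U(11)*(5 + 7)**2 - 89 = -(5 + 7)**2/3 - 89 = -1/3*12**2 - 89 = -1/3*144 - 89 = -48 - 89 = -137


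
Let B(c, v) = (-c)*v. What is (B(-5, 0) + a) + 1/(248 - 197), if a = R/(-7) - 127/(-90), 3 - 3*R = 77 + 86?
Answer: 96923/10710 ≈ 9.0498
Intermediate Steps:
B(c, v) = -c*v
R = -160/3 (R = 1 - (77 + 86)/3 = 1 - ⅓*163 = 1 - 163/3 = -160/3 ≈ -53.333)
a = 5689/630 (a = -160/3/(-7) - 127/(-90) = -160/3*(-⅐) - 127*(-1/90) = 160/21 + 127/90 = 5689/630 ≈ 9.0302)
(B(-5, 0) + a) + 1/(248 - 197) = (-1*(-5)*0 + 5689/630) + 1/(248 - 197) = (0 + 5689/630) + 1/51 = 5689/630 + 1/51 = 96923/10710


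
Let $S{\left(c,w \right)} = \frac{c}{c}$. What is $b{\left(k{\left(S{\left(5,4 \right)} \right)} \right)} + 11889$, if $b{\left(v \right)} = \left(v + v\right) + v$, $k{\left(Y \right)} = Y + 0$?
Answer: $11892$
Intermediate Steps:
$S{\left(c,w \right)} = 1$
$k{\left(Y \right)} = Y$
$b{\left(v \right)} = 3 v$ ($b{\left(v \right)} = 2 v + v = 3 v$)
$b{\left(k{\left(S{\left(5,4 \right)} \right)} \right)} + 11889 = 3 \cdot 1 + 11889 = 3 + 11889 = 11892$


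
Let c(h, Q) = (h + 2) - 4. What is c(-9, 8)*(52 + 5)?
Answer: -627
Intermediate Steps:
c(h, Q) = -2 + h (c(h, Q) = (2 + h) - 4 = -2 + h)
c(-9, 8)*(52 + 5) = (-2 - 9)*(52 + 5) = -11*57 = -627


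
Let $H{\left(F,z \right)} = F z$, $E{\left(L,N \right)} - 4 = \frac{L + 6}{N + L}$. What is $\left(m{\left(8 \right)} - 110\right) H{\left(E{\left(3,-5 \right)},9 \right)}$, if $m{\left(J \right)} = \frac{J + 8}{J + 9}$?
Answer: $\frac{8343}{17} \approx 490.76$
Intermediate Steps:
$E{\left(L,N \right)} = 4 + \frac{6 + L}{L + N}$ ($E{\left(L,N \right)} = 4 + \frac{L + 6}{N + L} = 4 + \frac{6 + L}{L + N}$)
$m{\left(J \right)} = \frac{8 + J}{9 + J}$
$\left(m{\left(8 \right)} - 110\right) H{\left(E{\left(3,-5 \right)},9 \right)} = \left(\frac{8 + 8}{9 + 8} - 110\right) \frac{6 + 4 \left(-5\right) + 5 \cdot 3}{3 - 5} \cdot 9 = \left(\frac{1}{17} \cdot 16 - 110\right) \frac{6 - 20 + 15}{-2} \cdot 9 = \left(\frac{1}{17} \cdot 16 - 110\right) \left(- \frac{1}{2}\right) 1 \cdot 9 = \left(\frac{16}{17} - 110\right) \left(\left(- \frac{1}{2}\right) 9\right) = \left(- \frac{1854}{17}\right) \left(- \frac{9}{2}\right) = \frac{8343}{17}$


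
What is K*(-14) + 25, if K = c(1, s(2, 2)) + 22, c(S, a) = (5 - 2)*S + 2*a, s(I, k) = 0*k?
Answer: -325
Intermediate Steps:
s(I, k) = 0
c(S, a) = 2*a + 3*S (c(S, a) = 3*S + 2*a = 2*a + 3*S)
K = 25 (K = (2*0 + 3*1) + 22 = (0 + 3) + 22 = 3 + 22 = 25)
K*(-14) + 25 = 25*(-14) + 25 = -350 + 25 = -325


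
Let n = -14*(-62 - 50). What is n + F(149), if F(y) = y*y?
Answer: 23769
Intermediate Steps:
F(y) = y²
n = 1568 (n = -14*(-112) = 1568)
n + F(149) = 1568 + 149² = 1568 + 22201 = 23769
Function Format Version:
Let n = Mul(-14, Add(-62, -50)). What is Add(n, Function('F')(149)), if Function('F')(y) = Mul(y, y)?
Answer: 23769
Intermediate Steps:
Function('F')(y) = Pow(y, 2)
n = 1568 (n = Mul(-14, -112) = 1568)
Add(n, Function('F')(149)) = Add(1568, Pow(149, 2)) = Add(1568, 22201) = 23769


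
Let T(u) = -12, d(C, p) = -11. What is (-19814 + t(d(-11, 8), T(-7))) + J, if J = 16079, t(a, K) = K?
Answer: -3747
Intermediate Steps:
(-19814 + t(d(-11, 8), T(-7))) + J = (-19814 - 12) + 16079 = -19826 + 16079 = -3747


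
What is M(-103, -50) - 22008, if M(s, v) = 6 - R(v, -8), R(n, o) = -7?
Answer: -21995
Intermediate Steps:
M(s, v) = 13 (M(s, v) = 6 - 1*(-7) = 6 + 7 = 13)
M(-103, -50) - 22008 = 13 - 22008 = -21995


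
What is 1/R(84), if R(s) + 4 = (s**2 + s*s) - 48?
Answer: 1/14060 ≈ 7.1124e-5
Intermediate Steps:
R(s) = -52 + 2*s**2 (R(s) = -4 + ((s**2 + s*s) - 48) = -4 + ((s**2 + s**2) - 48) = -4 + (2*s**2 - 48) = -4 + (-48 + 2*s**2) = -52 + 2*s**2)
1/R(84) = 1/(-52 + 2*84**2) = 1/(-52 + 2*7056) = 1/(-52 + 14112) = 1/14060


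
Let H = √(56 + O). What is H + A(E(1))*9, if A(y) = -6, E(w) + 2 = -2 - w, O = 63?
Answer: -54 + √119 ≈ -43.091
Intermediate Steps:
E(w) = -4 - w (E(w) = -2 + (-2 - w) = -4 - w)
H = √119 (H = √(56 + 63) = √119 ≈ 10.909)
H + A(E(1))*9 = √119 - 6*9 = √119 - 54 = -54 + √119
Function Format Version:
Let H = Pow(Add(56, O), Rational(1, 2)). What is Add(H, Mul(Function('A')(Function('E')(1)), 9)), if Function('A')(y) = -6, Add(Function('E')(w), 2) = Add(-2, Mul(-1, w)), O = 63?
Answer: Add(-54, Pow(119, Rational(1, 2))) ≈ -43.091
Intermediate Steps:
Function('E')(w) = Add(-4, Mul(-1, w)) (Function('E')(w) = Add(-2, Add(-2, Mul(-1, w))) = Add(-4, Mul(-1, w)))
H = Pow(119, Rational(1, 2)) (H = Pow(Add(56, 63), Rational(1, 2)) = Pow(119, Rational(1, 2)) ≈ 10.909)
Add(H, Mul(Function('A')(Function('E')(1)), 9)) = Add(Pow(119, Rational(1, 2)), Mul(-6, 9)) = Add(Pow(119, Rational(1, 2)), -54) = Add(-54, Pow(119, Rational(1, 2)))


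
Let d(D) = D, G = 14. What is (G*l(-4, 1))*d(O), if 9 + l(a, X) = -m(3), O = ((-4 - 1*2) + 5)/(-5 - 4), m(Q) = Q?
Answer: -56/3 ≈ -18.667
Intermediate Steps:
O = ⅑ (O = ((-4 - 2) + 5)/(-9) = (-6 + 5)*(-⅑) = -1*(-⅑) = ⅑ ≈ 0.11111)
l(a, X) = -12 (l(a, X) = -9 - 1*3 = -9 - 3 = -12)
(G*l(-4, 1))*d(O) = (14*(-12))*(⅑) = -168*⅑ = -56/3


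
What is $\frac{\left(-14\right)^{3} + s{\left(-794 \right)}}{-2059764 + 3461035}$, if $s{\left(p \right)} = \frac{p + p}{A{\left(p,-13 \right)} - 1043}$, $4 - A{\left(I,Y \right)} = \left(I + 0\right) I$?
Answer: $- \frac{1732765812}{884867604725} \approx -0.0019582$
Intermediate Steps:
$A{\left(I,Y \right)} = 4 - I^{2}$ ($A{\left(I,Y \right)} = 4 - \left(I + 0\right) I = 4 - I I = 4 - I^{2}$)
$s{\left(p \right)} = \frac{2 p}{-1039 - p^{2}}$ ($s{\left(p \right)} = \frac{p + p}{\left(4 - p^{2}\right) - 1043} = \frac{2 p}{-1039 - p^{2}}$)
$\frac{\left(-14\right)^{3} + s{\left(-794 \right)}}{-2059764 + 3461035} = \frac{\left(-14\right)^{3} - - \frac{1588}{1039 + \left(-794\right)^{2}}}{-2059764 + 3461035} = \frac{-2744 - - \frac{1588}{1039 + 630436}}{1401271} = \left(-2744 - - \frac{1588}{631475}\right) \frac{1}{1401271} = \left(-2744 - \left(-1588\right) \frac{1}{631475}\right) \frac{1}{1401271} = \left(-2744 + \frac{1588}{631475}\right) \frac{1}{1401271} = \left(- \frac{1732765812}{631475}\right) \frac{1}{1401271} = - \frac{1732765812}{884867604725}$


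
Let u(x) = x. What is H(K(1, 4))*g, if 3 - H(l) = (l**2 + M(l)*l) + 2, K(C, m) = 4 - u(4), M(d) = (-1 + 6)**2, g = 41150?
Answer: 41150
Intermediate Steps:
M(d) = 25 (M(d) = 5**2 = 25)
K(C, m) = 0 (K(C, m) = 4 - 1*4 = 4 - 4 = 0)
H(l) = 1 - l**2 - 25*l (H(l) = 3 - ((l**2 + 25*l) + 2) = 3 - (2 + l**2 + 25*l) = 3 + (-2 - l**2 - 25*l) = 1 - l**2 - 25*l)
H(K(1, 4))*g = (1 - 1*0**2 - 25*0)*41150 = (1 - 1*0 + 0)*41150 = (1 + 0 + 0)*41150 = 1*41150 = 41150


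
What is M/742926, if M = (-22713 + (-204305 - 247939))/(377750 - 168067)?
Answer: -158319/51926317486 ≈ -3.0489e-6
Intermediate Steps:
M = -474957/209683 (M = (-22713 - 452244)/209683 = -474957*1/209683 = -474957/209683 ≈ -2.2651)
M/742926 = -474957/209683/742926 = -474957/209683*1/742926 = -158319/51926317486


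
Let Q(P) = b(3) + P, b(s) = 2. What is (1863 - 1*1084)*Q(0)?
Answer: 1558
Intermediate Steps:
Q(P) = 2 + P
(1863 - 1*1084)*Q(0) = (1863 - 1*1084)*(2 + 0) = (1863 - 1084)*2 = 779*2 = 1558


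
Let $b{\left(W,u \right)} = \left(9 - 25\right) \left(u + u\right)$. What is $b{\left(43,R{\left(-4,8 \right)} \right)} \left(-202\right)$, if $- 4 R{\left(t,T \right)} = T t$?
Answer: $51712$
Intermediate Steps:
$R{\left(t,T \right)} = - \frac{T t}{4}$
$b{\left(W,u \right)} = - 32 u$ ($b{\left(W,u \right)} = - 16 \cdot 2 u = - 32 u$)
$b{\left(43,R{\left(-4,8 \right)} \right)} \left(-202\right) = - 32 \left(\left(- \frac{1}{4}\right) 8 \left(-4\right)\right) \left(-202\right) = \left(-32\right) 8 \left(-202\right) = \left(-256\right) \left(-202\right) = 51712$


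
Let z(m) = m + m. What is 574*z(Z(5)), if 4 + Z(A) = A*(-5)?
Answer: -33292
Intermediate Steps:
Z(A) = -4 - 5*A (Z(A) = -4 + A*(-5) = -4 - 5*A)
z(m) = 2*m
574*z(Z(5)) = 574*(2*(-4 - 5*5)) = 574*(2*(-4 - 25)) = 574*(2*(-29)) = 574*(-58) = -33292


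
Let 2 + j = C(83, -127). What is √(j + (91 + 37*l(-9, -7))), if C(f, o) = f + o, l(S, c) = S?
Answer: 12*I*√2 ≈ 16.971*I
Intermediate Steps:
j = -46 (j = -2 + (83 - 127) = -2 - 44 = -46)
√(j + (91 + 37*l(-9, -7))) = √(-46 + (91 + 37*(-9))) = √(-46 + (91 - 333)) = √(-46 - 242) = √(-288) = 12*I*√2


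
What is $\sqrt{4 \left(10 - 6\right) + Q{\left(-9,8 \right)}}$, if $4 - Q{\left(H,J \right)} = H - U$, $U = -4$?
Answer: $5$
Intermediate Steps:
$Q{\left(H,J \right)} = - H$ ($Q{\left(H,J \right)} = 4 - \left(H - -4\right) = 4 - \left(H + 4\right) = 4 - \left(4 + H\right) = - H$)
$\sqrt{4 \left(10 - 6\right) + Q{\left(-9,8 \right)}} = \sqrt{4 \left(10 - 6\right) - -9} = \sqrt{4 \cdot 4 + 9} = \sqrt{16 + 9} = \sqrt{25} = 5$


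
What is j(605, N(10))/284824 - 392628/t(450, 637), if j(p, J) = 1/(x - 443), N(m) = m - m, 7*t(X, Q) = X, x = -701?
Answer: -149255609799371/24437899200 ≈ -6107.5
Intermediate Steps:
t(X, Q) = X/7
N(m) = 0
j(p, J) = -1/1144 (j(p, J) = 1/(-701 - 443) = 1/(-1144) = -1/1144)
j(605, N(10))/284824 - 392628/t(450, 637) = -1/1144/284824 - 392628/((⅐)*450) = -1/1144*1/284824 - 392628/450/7 = -1/325838656 - 392628*7/450 = -1/325838656 - 458066/75 = -149255609799371/24437899200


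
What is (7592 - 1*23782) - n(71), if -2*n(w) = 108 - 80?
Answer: -16176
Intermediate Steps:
n(w) = -14 (n(w) = -(108 - 80)/2 = -½*28 = -14)
(7592 - 1*23782) - n(71) = (7592 - 1*23782) - 1*(-14) = (7592 - 23782) + 14 = -16190 + 14 = -16176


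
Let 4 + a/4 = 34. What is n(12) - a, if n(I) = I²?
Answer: 24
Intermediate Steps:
a = 120 (a = -16 + 4*34 = -16 + 136 = 120)
n(12) - a = 12² - 1*120 = 144 - 120 = 24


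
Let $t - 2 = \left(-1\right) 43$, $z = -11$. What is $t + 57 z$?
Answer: $-668$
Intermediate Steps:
$t = -41$ ($t = 2 - 43 = -41$)
$t + 57 z = -41 + 57 \left(-11\right) = -41 - 627 = -668$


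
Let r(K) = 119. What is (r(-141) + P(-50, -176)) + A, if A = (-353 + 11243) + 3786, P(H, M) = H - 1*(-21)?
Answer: 14766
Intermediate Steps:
P(H, M) = 21 + H (P(H, M) = H + 21 = 21 + H)
A = 14676 (A = 10890 + 3786 = 14676)
(r(-141) + P(-50, -176)) + A = (119 + (21 - 50)) + 14676 = (119 - 29) + 14676 = 90 + 14676 = 14766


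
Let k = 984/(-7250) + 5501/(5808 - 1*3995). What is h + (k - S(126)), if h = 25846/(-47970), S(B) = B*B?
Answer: -500440061672962/31526483625 ≈ -15874.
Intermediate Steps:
S(B) = B²
k = 19049129/6572125 (k = 984*(-1/7250) + 5501/(5808 - 3995) = -492/3625 + 5501/1813 = 19049129/6572125 ≈ 2.8985)
h = -12923/23985 (h = 25846*(-1/47970) = -12923/23985 ≈ -0.53880)
h + (k - S(126)) = -12923/23985 + (19049129/6572125 - 1*126²) = -12923/23985 + (19049129/6572125 - 1*15876) = -12923/23985 + (19049129/6572125 - 15876) = -12923/23985 - 104320007371/6572125 = -500440061672962/31526483625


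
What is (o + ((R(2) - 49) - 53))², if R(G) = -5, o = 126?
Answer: 361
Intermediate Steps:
(o + ((R(2) - 49) - 53))² = (126 + ((-5 - 49) - 53))² = (126 + (-54 - 53))² = (126 - 107)² = 19² = 361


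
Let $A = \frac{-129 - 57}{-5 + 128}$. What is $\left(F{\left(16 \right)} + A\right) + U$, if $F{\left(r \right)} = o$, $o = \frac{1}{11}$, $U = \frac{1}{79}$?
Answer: $- \frac{50188}{35629} \approx -1.4086$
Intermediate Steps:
$U = \frac{1}{79} \approx 0.012658$
$o = \frac{1}{11} \approx 0.090909$
$A = - \frac{62}{41}$ ($A = - \frac{186}{123} = \left(-186\right) \frac{1}{123} = - \frac{62}{41} \approx -1.5122$)
$F{\left(r \right)} = \frac{1}{11}$
$\left(F{\left(16 \right)} + A\right) + U = \left(\frac{1}{11} - \frac{62}{41}\right) + \frac{1}{79} = - \frac{641}{451} + \frac{1}{79} = - \frac{50188}{35629}$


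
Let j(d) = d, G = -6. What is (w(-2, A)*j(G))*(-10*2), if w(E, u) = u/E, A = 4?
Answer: -240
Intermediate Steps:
(w(-2, A)*j(G))*(-10*2) = ((4/(-2))*(-6))*(-10*2) = ((4*(-½))*(-6))*(-20) = -2*(-6)*(-20) = 12*(-20) = -240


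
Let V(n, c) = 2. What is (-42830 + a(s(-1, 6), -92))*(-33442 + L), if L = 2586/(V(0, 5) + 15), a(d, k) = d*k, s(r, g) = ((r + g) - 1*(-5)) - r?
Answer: 24811415376/17 ≈ 1.4595e+9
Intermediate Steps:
s(r, g) = 5 + g (s(r, g) = ((g + r) + 5) - r = (5 + g + r) - r = 5 + g)
L = 2586/17 (L = 2586/(2 + 15) = 2586/17 ≈ 152.12)
(-42830 + a(s(-1, 6), -92))*(-33442 + L) = (-42830 + (5 + 6)*(-92))*(-33442 + 2586/17) = (-42830 + 11*(-92))*(-565928/17) = (-42830 - 1012)*(-565928/17) = -43842*(-565928/17) = 24811415376/17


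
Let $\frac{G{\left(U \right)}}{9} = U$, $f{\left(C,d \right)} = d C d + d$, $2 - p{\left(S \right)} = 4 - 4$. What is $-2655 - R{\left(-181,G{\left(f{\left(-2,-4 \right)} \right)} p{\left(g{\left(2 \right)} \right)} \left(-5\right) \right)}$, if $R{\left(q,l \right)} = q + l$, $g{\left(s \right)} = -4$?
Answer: $-5714$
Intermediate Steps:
$p{\left(S \right)} = 2$ ($p{\left(S \right)} = 2 - \left(4 - 4\right) = 2 - 0 = 2 + 0 = 2$)
$f{\left(C,d \right)} = d + C d^{2}$ ($f{\left(C,d \right)} = C d d + d = C d^{2} + d = d + C d^{2}$)
$G{\left(U \right)} = 9 U$
$R{\left(q,l \right)} = l + q$
$-2655 - R{\left(-181,G{\left(f{\left(-2,-4 \right)} \right)} p{\left(g{\left(2 \right)} \right)} \left(-5\right) \right)} = -2655 - \left(9 \left(- 4 \left(1 - -8\right)\right) 2 \left(-5\right) - 181\right) = -2655 - \left(9 \left(- 4 \left(1 + 8\right)\right) 2 \left(-5\right) - 181\right) = -2655 - \left(9 \left(\left(-4\right) 9\right) 2 \left(-5\right) - 181\right) = -2655 - \left(9 \left(-36\right) 2 \left(-5\right) - 181\right) = -2655 - \left(\left(-324\right) 2 \left(-5\right) - 181\right) = -2655 - \left(\left(-648\right) \left(-5\right) - 181\right) = -2655 - \left(3240 - 181\right) = -2655 - 3059 = -5714$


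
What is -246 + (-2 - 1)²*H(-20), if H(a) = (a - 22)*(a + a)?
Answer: 14874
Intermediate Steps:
H(a) = 2*a*(-22 + a) (H(a) = (-22 + a)*(2*a) = 2*a*(-22 + a))
-246 + (-2 - 1)²*H(-20) = -246 + (-2 - 1)²*(2*(-20)*(-22 - 20)) = -246 + (-3)²*(2*(-20)*(-42)) = -246 + 9*1680 = -246 + 15120 = 14874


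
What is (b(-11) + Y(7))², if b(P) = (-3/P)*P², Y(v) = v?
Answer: 1600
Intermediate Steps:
b(P) = -3*P
(b(-11) + Y(7))² = (-3*(-11) + 7)² = (33 + 7)² = 40² = 1600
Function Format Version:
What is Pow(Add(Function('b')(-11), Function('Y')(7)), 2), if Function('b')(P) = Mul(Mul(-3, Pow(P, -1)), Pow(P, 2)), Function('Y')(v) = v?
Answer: 1600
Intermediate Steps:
Function('b')(P) = Mul(-3, P)
Pow(Add(Function('b')(-11), Function('Y')(7)), 2) = Pow(Add(Mul(-3, -11), 7), 2) = Pow(Add(33, 7), 2) = Pow(40, 2) = 1600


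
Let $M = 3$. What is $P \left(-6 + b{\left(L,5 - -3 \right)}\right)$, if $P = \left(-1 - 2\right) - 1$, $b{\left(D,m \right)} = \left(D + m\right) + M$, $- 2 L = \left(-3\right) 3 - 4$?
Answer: $-46$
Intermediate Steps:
$L = \frac{13}{2}$ ($L = - \frac{\left(-3\right) 3 - 4}{2} = - \frac{-9 - 4}{2} = \left(- \frac{1}{2}\right) \left(-13\right) = \frac{13}{2} \approx 6.5$)
$b{\left(D,m \right)} = 3 + D + m$ ($b{\left(D,m \right)} = \left(D + m\right) + 3 = 3 + D + m$)
$P = -4$ ($P = -3 - 1 = -4$)
$P \left(-6 + b{\left(L,5 - -3 \right)}\right) = - 4 \left(-6 + \left(3 + \frac{13}{2} + \left(5 - -3\right)\right)\right) = - 4 \left(-6 + \left(3 + \frac{13}{2} + \left(5 + 3\right)\right)\right) = - 4 \left(-6 + \left(3 + \frac{13}{2} + 8\right)\right) = - 4 \left(-6 + \frac{35}{2}\right) = \left(-4\right) \frac{23}{2} = -46$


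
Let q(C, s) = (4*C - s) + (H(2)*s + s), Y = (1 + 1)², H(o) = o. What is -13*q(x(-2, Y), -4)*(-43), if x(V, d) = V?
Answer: -8944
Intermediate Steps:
Y = 4 (Y = 2² = 4)
q(C, s) = 2*s + 4*C (q(C, s) = (4*C - s) + (2*s + s) = (-s + 4*C) + 3*s = 2*s + 4*C)
-13*q(x(-2, Y), -4)*(-43) = -13*(2*(-4) + 4*(-2))*(-43) = -13*(-8 - 8)*(-43) = -13*(-16)*(-43) = 208*(-43) = -8944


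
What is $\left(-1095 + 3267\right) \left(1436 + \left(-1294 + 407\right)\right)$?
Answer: $1192428$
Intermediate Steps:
$\left(-1095 + 3267\right) \left(1436 + \left(-1294 + 407\right)\right) = 2172 \left(1436 - 887\right) = 2172 \cdot 549 = 1192428$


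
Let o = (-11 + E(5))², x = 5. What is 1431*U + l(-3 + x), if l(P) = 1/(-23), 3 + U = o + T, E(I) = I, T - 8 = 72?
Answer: 3719168/23 ≈ 1.6170e+5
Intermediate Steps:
T = 80 (T = 8 + 72 = 80)
o = 36 (o = (-11 + 5)² = (-6)² = 36)
U = 113 (U = -3 + (36 + 80) = -3 + 116 = 113)
l(P) = -1/23
1431*U + l(-3 + x) = 1431*113 - 1/23 = 161703 - 1/23 = 3719168/23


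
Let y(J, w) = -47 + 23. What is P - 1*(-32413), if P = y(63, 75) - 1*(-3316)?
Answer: 35705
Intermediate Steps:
y(J, w) = -24
P = 3292 (P = -24 - 1*(-3316) = -24 + 3316 = 3292)
P - 1*(-32413) = 3292 - 1*(-32413) = 3292 + 32413 = 35705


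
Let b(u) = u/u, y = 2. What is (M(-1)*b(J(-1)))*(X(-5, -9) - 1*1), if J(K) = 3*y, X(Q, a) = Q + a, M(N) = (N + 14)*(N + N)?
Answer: 390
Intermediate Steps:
M(N) = 2*N*(14 + N) (M(N) = (14 + N)*(2*N) = 2*N*(14 + N))
J(K) = 6 (J(K) = 3*2 = 6)
b(u) = 1
(M(-1)*b(J(-1)))*(X(-5, -9) - 1*1) = ((2*(-1)*(14 - 1))*1)*((-5 - 9) - 1*1) = ((2*(-1)*13)*1)*(-14 - 1) = -26*1*(-15) = -26*(-15) = 390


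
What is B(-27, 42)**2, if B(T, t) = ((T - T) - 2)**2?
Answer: 16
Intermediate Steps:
B(T, t) = 4 (B(T, t) = (0 - 2)**2 = (-2)**2 = 4)
B(-27, 42)**2 = 4**2 = 16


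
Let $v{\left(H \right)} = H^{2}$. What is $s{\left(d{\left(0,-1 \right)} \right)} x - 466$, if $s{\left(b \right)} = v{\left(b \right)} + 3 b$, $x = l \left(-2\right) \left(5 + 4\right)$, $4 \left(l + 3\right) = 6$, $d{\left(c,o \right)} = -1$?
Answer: $-520$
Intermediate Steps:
$l = - \frac{3}{2}$ ($l = -3 + \frac{1}{4} \cdot 6 = -3 + \frac{3}{2} = - \frac{3}{2} \approx -1.5$)
$x = 27$ ($x = \left(- \frac{3}{2}\right) \left(-2\right) \left(5 + 4\right) = 3 \cdot 9 = 27$)
$s{\left(b \right)} = b^{2} + 3 b$
$s{\left(d{\left(0,-1 \right)} \right)} x - 466 = - (3 - 1) 27 - 466 = \left(-1\right) 2 \cdot 27 - 466 = \left(-2\right) 27 - 466 = -54 - 466 = -520$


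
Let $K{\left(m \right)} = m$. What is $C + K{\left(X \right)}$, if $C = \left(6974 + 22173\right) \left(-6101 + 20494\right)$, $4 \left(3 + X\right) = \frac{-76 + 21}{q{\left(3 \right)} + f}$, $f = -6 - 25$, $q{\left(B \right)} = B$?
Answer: $\frac{46985430071}{112} \approx 4.1951 \cdot 10^{8}$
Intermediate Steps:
$f = -31$
$X = - \frac{281}{112}$ ($X = -3 + \frac{\left(-76 + 21\right) \frac{1}{3 - 31}}{4} = -3 + \frac{\left(-55\right) \frac{1}{-28}}{4} = -3 + \frac{\left(-55\right) \left(- \frac{1}{28}\right)}{4} = -3 + \frac{1}{4} \cdot \frac{55}{28} = -3 + \frac{55}{112} = - \frac{281}{112} \approx -2.5089$)
$C = 419512771$ ($C = 29147 \cdot 14393 = 419512771$)
$C + K{\left(X \right)} = 419512771 - \frac{281}{112} = \frac{46985430071}{112}$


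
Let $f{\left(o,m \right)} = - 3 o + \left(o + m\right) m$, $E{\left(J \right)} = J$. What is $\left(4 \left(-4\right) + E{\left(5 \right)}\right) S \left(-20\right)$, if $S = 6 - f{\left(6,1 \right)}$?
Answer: $3740$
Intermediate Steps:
$f{\left(o,m \right)} = - 3 o + m \left(m + o\right)$ ($f{\left(o,m \right)} = - 3 o + \left(m + o\right) m = - 3 o + m \left(m + o\right)$)
$S = 17$ ($S = 6 - \left(1^{2} - 18 + 1 \cdot 6\right) = 6 - \left(1 - 18 + 6\right) = 6 - -11 = 6 + 11 = 17$)
$\left(4 \left(-4\right) + E{\left(5 \right)}\right) S \left(-20\right) = \left(4 \left(-4\right) + 5\right) 17 \left(-20\right) = \left(-16 + 5\right) 17 \left(-20\right) = \left(-11\right) 17 \left(-20\right) = \left(-187\right) \left(-20\right) = 3740$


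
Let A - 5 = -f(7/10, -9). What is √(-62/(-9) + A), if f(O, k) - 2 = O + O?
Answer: √1910/15 ≈ 2.9136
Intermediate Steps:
f(O, k) = 2 + 2*O (f(O, k) = 2 + (O + O) = 2 + 2*O)
A = 8/5 (A = 5 - (2 + 2*(7/10)) = 5 - (2 + 7/5) = 5 - 1*17/5 = 5 - 17/5 = 8/5 ≈ 1.6000)
√(-62/(-9) + A) = √(-62/(-9) + 8/5) = √(-62*(-⅑) + 8/5) = √(62/9 + 8/5) = √(382/45) = √1910/15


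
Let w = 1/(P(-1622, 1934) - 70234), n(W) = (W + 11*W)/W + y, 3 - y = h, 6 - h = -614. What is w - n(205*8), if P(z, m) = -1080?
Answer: 43144969/71314 ≈ 605.00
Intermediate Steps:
h = 620 (h = 6 - 1*(-614) = 6 + 614 = 620)
y = -617 (y = 3 - 1*620 = 3 - 620 = -617)
n(W) = -605 (n(W) = (W + 11*W)/W - 617 = (12*W)/W - 617 = 12 - 617 = -605)
w = -1/71314 (w = 1/(-1080 - 70234) = 1/(-71314) = -1/71314 ≈ -1.4022e-5)
w - n(205*8) = -1/71314 - 1*(-605) = -1/71314 + 605 = 43144969/71314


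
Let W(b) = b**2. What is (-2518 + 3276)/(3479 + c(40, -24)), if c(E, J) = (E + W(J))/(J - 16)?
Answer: 1895/8659 ≈ 0.21885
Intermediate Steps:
c(E, J) = (E + J**2)/(-16 + J) (c(E, J) = (E + J**2)/(J - 16) = (E + J**2)/(-16 + J))
(-2518 + 3276)/(3479 + c(40, -24)) = (-2518 + 3276)/(3479 + (40 + (-24)**2)/(-16 - 24)) = 758/(3479 + (40 + 576)/(-40)) = 758/(3479 - 1/40*616) = 758/(3479 - 77/5) = 758/(17318/5) = 758*(5/17318) = 1895/8659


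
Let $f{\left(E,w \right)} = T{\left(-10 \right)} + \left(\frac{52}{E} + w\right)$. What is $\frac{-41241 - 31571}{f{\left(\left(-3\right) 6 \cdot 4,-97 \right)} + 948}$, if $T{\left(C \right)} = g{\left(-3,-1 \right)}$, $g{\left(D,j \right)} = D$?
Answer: $- \frac{1310616}{15251} \approx -85.936$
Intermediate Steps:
$T{\left(C \right)} = -3$
$f{\left(E,w \right)} = -3 + w + \frac{52}{E}$ ($f{\left(E,w \right)} = -3 + \left(\frac{52}{E} + w\right) = -3 + \left(w + \frac{52}{E}\right) = -3 + w + \frac{52}{E}$)
$\frac{-41241 - 31571}{f{\left(\left(-3\right) 6 \cdot 4,-97 \right)} + 948} = \frac{-41241 - 31571}{\left(-3 - 97 + \frac{52}{\left(-3\right) 6 \cdot 4}\right) + 948} = - \frac{72812}{\left(-3 - 97 + \frac{52}{\left(-18\right) 4}\right) + 948} = - \frac{72812}{\left(-3 - 97 + \frac{52}{-72}\right) + 948} = - \frac{72812}{\left(-3 - 97 + 52 \left(- \frac{1}{72}\right)\right) + 948} = - \frac{72812}{\left(-3 - 97 - \frac{13}{18}\right) + 948} = - \frac{72812}{- \frac{1813}{18} + 948} = - \frac{72812}{\frac{15251}{18}} = \left(-72812\right) \frac{18}{15251} = - \frac{1310616}{15251}$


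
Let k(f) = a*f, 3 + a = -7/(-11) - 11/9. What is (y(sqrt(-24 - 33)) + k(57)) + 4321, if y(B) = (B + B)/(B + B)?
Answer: 135881/33 ≈ 4117.6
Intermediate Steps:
a = -355/99 (a = -3 + (-7/(-11) - 11/9) = -3 + (-7*(-1/11) - 11*1/9) = -3 + (7/11 - 11/9) = -3 - 58/99 = -355/99 ≈ -3.5859)
y(B) = 1 (y(B) = (2*B)/((2*B)) = (2*B)*(1/(2*B)) = 1)
k(f) = -355*f/99
(y(sqrt(-24 - 33)) + k(57)) + 4321 = (1 - 355/99*57) + 4321 = (1 - 6745/33) + 4321 = -6712/33 + 4321 = 135881/33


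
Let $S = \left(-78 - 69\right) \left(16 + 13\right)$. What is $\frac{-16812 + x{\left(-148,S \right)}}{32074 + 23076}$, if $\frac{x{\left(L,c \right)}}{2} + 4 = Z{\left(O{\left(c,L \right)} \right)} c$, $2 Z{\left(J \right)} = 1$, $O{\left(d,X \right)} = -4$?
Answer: $- \frac{21083}{55150} \approx -0.38228$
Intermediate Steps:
$S = -4263$ ($S = \left(-147\right) 29 = -4263$)
$Z{\left(J \right)} = \frac{1}{2}$ ($Z{\left(J \right)} = \frac{1}{2} \cdot 1 = \frac{1}{2}$)
$x{\left(L,c \right)} = -8 + c$ ($x{\left(L,c \right)} = -8 + 2 \frac{c}{2} = -8 + c$)
$\frac{-16812 + x{\left(-148,S \right)}}{32074 + 23076} = \frac{-16812 - 4271}{32074 + 23076} = \frac{-16812 - 4271}{55150} = \left(-21083\right) \frac{1}{55150} = - \frac{21083}{55150}$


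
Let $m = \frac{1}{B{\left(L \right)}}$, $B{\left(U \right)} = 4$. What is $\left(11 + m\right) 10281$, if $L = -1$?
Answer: $\frac{462645}{4} \approx 1.1566 \cdot 10^{5}$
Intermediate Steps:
$m = \frac{1}{4} \approx 0.25$
$\left(11 + m\right) 10281 = \left(11 + \frac{1}{4}\right) 10281 = \frac{45}{4} \cdot 10281 = \frac{462645}{4}$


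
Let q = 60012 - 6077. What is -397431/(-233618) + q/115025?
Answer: 11662937521/5374382090 ≈ 2.1701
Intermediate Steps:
q = 53935
-397431/(-233618) + q/115025 = -397431/(-233618) + 53935/115025 = -397431*(-1/233618) + 53935*(1/115025) = 397431/233618 + 10787/23005 = 11662937521/5374382090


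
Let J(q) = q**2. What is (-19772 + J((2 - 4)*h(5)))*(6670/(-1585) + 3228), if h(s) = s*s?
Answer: -17650982224/317 ≈ -5.5681e+7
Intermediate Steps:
h(s) = s**2
(-19772 + J((2 - 4)*h(5)))*(6670/(-1585) + 3228) = (-19772 + ((2 - 4)*5**2)**2)*(6670/(-1585) + 3228) = (-19772 + (-2*25)**2)*(6670*(-1/1585) + 3228) = (-19772 + (-50)**2)*(-1334/317 + 3228) = (-19772 + 2500)*(1021942/317) = -17272*1021942/317 = -17650982224/317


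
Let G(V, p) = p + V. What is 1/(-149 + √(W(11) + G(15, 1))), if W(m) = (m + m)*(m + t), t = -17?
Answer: -149/22317 - 2*I*√29/22317 ≈ -0.0066765 - 0.00048261*I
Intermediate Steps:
G(V, p) = V + p
W(m) = 2*m*(-17 + m) (W(m) = (m + m)*(m - 17) = (2*m)*(-17 + m) = 2*m*(-17 + m))
1/(-149 + √(W(11) + G(15, 1))) = 1/(-149 + √(2*11*(-17 + 11) + (15 + 1))) = 1/(-149 + √(2*11*(-6) + 16)) = 1/(-149 + √(-132 + 16)) = 1/(-149 + √(-116)) = 1/(-149 + 2*I*√29)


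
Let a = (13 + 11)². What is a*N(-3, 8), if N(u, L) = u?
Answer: -1728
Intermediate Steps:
a = 576 (a = 24² = 576)
a*N(-3, 8) = 576*(-3) = -1728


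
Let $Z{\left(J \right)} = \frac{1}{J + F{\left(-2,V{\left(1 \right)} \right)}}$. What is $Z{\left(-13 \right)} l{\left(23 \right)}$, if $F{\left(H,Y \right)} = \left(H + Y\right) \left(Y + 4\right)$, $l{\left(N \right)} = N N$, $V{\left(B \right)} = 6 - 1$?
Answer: $\frac{529}{14} \approx 37.786$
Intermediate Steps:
$V{\left(B \right)} = 5$
$l{\left(N \right)} = N^{2}$
$F{\left(H,Y \right)} = \left(4 + Y\right) \left(H + Y\right)$ ($F{\left(H,Y \right)} = \left(H + Y\right) \left(4 + Y\right) = \left(4 + Y\right) \left(H + Y\right)$)
$Z{\left(J \right)} = \frac{1}{27 + J}$ ($Z{\left(J \right)} = \frac{1}{J + \left(5^{2} + 4 \left(-2\right) + 4 \cdot 5 - 10\right)} = \frac{1}{J + \left(25 - 8 + 20 - 10\right)} = \frac{1}{J + 27} = \frac{1}{27 + J}$)
$Z{\left(-13 \right)} l{\left(23 \right)} = \frac{23^{2}}{27 - 13} = \frac{1}{14} \cdot 529 = \frac{529}{14}$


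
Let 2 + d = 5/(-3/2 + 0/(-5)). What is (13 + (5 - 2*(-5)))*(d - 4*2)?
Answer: -1120/3 ≈ -373.33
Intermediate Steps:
d = -16/3 (d = -2 + 5/(-3/2 + 0/(-5)) = -2 + 5/(-3*½ + 0*(-⅕)) = -2 + 5/(-3/2 + 0) = -2 + 5/(-3/2) = -2 + 5*(-⅔) = -2 - 10/3 = -16/3 ≈ -5.3333)
(13 + (5 - 2*(-5)))*(d - 4*2) = (13 + (5 - 2*(-5)))*(-16/3 - 4*2) = (13 + (5 + 10))*(-16/3 - 8) = (13 + 15)*(-40/3) = 28*(-40/3) = -1120/3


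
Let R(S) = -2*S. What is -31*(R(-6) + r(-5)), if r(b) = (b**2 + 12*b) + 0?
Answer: 713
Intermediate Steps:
r(b) = b**2 + 12*b
-31*(R(-6) + r(-5)) = -31*(-2*(-6) - 5*(12 - 5)) = -31*(12 - 5*7) = -31*(12 - 35) = -31*(-23) = 713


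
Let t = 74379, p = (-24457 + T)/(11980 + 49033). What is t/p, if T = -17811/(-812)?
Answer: -3684925772724/19841273 ≈ -1.8572e+5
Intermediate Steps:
T = 17811/812 (T = -17811*(-1/812) = 17811/812 ≈ 21.935)
p = -19841273/49542556 (p = (-24457 + 17811/812)/(11980 + 49033) = -19841273/812/61013 = -19841273/812*1/61013 = -19841273/49542556 ≈ -0.40049)
t/p = 74379/(-19841273/49542556) = 74379*(-49542556/19841273) = -3684925772724/19841273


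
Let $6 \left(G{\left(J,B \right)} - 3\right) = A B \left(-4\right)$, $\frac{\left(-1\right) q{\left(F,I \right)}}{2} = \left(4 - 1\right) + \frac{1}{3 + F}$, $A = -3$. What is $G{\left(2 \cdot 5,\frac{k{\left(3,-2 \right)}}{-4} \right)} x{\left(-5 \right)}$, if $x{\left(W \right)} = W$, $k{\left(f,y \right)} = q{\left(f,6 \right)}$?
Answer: $- \frac{185}{6} \approx -30.833$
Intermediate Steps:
$q{\left(F,I \right)} = -6 - \frac{2}{3 + F}$ ($q{\left(F,I \right)} = - 2 \left(\left(4 - 1\right) + \frac{1}{3 + F}\right) = - 2 \left(3 + \frac{1}{3 + F}\right) = -6 - \frac{2}{3 + F}$)
$k{\left(f,y \right)} = \frac{2 \left(-10 - 3 f\right)}{3 + f}$
$G{\left(J,B \right)} = 3 + 2 B$ ($G{\left(J,B \right)} = 3 + \frac{- 3 B \left(-4\right)}{6} = 3 + \frac{12 B}{6} = 3 + 2 B$)
$G{\left(2 \cdot 5,\frac{k{\left(3,-2 \right)}}{-4} \right)} x{\left(-5 \right)} = \left(3 + 2 \frac{2 \frac{1}{3 + 3} \left(-10 - 9\right)}{-4}\right) \left(-5\right) = \left(3 + 2 \frac{2 \left(-10 - 9\right)}{6} \left(- \frac{1}{4}\right)\right) \left(-5\right) = \left(3 + 2 \cdot 2 \cdot \frac{1}{6} \left(-19\right) \left(- \frac{1}{4}\right)\right) \left(-5\right) = \left(3 + 2 \left(\left(- \frac{19}{3}\right) \left(- \frac{1}{4}\right)\right)\right) \left(-5\right) = \left(3 + 2 \cdot \frac{19}{12}\right) \left(-5\right) = \left(3 + \frac{19}{6}\right) \left(-5\right) = \frac{37}{6} \left(-5\right) = - \frac{185}{6}$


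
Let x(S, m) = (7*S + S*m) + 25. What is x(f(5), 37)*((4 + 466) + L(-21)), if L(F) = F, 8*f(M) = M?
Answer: 47145/2 ≈ 23573.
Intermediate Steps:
f(M) = M/8
x(S, m) = 25 + 7*S + S*m
x(f(5), 37)*((4 + 466) + L(-21)) = (25 + 7*((1/8)*5) + ((1/8)*5)*37)*((4 + 466) - 21) = (25 + 7*(5/8) + (5/8)*37)*(470 - 21) = (25 + 35/8 + 185/8)*449 = (105/2)*449 = 47145/2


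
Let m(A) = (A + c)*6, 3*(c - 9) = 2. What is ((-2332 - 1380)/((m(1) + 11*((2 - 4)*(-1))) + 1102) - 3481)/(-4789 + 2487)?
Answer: 1034785/683694 ≈ 1.5135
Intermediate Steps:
c = 29/3 (c = 9 + (⅓)*2 = 9 + ⅔ = 29/3 ≈ 9.6667)
m(A) = 58 + 6*A (m(A) = (A + 29/3)*6 = (29/3 + A)*6 = 58 + 6*A)
((-2332 - 1380)/((m(1) + 11*((2 - 4)*(-1))) + 1102) - 3481)/(-4789 + 2487) = ((-2332 - 1380)/(((58 + 6*1) + 11*((2 - 4)*(-1))) + 1102) - 3481)/(-4789 + 2487) = (-3712/(((58 + 6) + 11*(-2*(-1))) + 1102) - 3481)/(-2302) = (-3712/((64 + 11*2) + 1102) - 3481)*(-1/2302) = (-3712/((64 + 22) + 1102) - 3481)*(-1/2302) = (-3712/(86 + 1102) - 3481)*(-1/2302) = (-3712/1188 - 3481)*(-1/2302) = (-3712*1/1188 - 3481)*(-1/2302) = (-928/297 - 3481)*(-1/2302) = -1034785/297*(-1/2302) = 1034785/683694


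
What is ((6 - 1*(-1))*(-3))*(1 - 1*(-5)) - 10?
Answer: -136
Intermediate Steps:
((6 - 1*(-1))*(-3))*(1 - 1*(-5)) - 10 = ((6 + 1)*(-3))*(1 + 5) - 10 = (7*(-3))*6 - 10 = -21*6 - 10 = -126 - 10 = -136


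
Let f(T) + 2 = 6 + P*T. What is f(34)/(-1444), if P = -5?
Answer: 83/722 ≈ 0.11496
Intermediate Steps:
f(T) = 4 - 5*T (f(T) = -2 + (6 - 5*T) = 4 - 5*T)
f(34)/(-1444) = (4 - 5*34)/(-1444) = (4 - 170)*(-1/1444) = -166*(-1/1444) = 83/722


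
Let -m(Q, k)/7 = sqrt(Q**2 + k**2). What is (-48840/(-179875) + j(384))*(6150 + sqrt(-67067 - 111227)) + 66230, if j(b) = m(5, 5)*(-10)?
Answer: 66230 + 2*(4884 + 6295625*sqrt(2))*(6150 + I*sqrt(178294))/35975 ≈ 3.112e+6 + 2.0912e+5*I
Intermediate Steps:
m(Q, k) = -7*sqrt(Q**2 + k**2)
j(b) = 350*sqrt(2) (j(b) = -7*sqrt(5**2 + 5**2)*(-10) = -7*sqrt(25 + 25)*(-10) = -35*sqrt(2)*(-10) = 350*sqrt(2))
(-48840/(-179875) + j(384))*(6150 + sqrt(-67067 - 111227)) + 66230 = (-48840/(-179875) + 350*sqrt(2))*(6150 + sqrt(-67067 - 111227)) + 66230 = (-48840*(-1/179875) + 350*sqrt(2))*(6150 + sqrt(-178294)) + 66230 = (9768/35975 + 350*sqrt(2))*(6150 + I*sqrt(178294)) + 66230 = (6150 + I*sqrt(178294))*(9768/35975 + 350*sqrt(2)) + 66230 = 66230 + (6150 + I*sqrt(178294))*(9768/35975 + 350*sqrt(2))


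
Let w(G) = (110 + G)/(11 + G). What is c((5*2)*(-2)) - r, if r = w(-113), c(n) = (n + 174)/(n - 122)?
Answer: -2689/2414 ≈ -1.1139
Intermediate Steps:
c(n) = (174 + n)/(-122 + n)
w(G) = (110 + G)/(11 + G)
r = 1/34 (r = (110 - 113)/(11 - 113) = -3/(-102) = -1/102*(-3) = 1/34 ≈ 0.029412)
c((5*2)*(-2)) - r = (174 + (5*2)*(-2))/(-122 + (5*2)*(-2)) - 1*1/34 = (174 + 10*(-2))/(-122 + 10*(-2)) - 1/34 = (174 - 20)/(-122 - 20) - 1/34 = 154/(-142) - 1/34 = -1/142*154 - 1/34 = -77/71 - 1/34 = -2689/2414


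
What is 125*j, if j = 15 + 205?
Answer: 27500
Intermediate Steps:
j = 220
125*j = 125*220 = 27500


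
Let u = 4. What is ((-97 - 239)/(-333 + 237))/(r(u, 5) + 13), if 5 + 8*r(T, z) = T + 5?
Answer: 7/27 ≈ 0.25926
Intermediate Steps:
r(T, z) = T/8 (r(T, z) = -5/8 + (T + 5)/8 = -5/8 + (5 + T)/8 = -5/8 + (5/8 + T/8) = T/8)
((-97 - 239)/(-333 + 237))/(r(u, 5) + 13) = ((-97 - 239)/(-333 + 237))/((1/8)*4 + 13) = (-336/(-96))/(1/2 + 13) = (-336*(-1/96))/(27/2) = (2/27)*(7/2) = 7/27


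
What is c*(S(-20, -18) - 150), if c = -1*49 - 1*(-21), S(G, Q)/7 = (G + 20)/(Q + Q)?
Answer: 4200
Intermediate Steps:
S(G, Q) = 7*(20 + G)/(2*Q) (S(G, Q) = 7*((G + 20)/(Q + Q)) = 7*((20 + G)/((2*Q))) = 7*((20 + G)*(1/(2*Q))) = 7*((20 + G)/(2*Q)) = 7*(20 + G)/(2*Q))
c = -28 (c = -49 + 21 = -28)
c*(S(-20, -18) - 150) = -28*((7/2)*(20 - 20)/(-18) - 150) = -28*((7/2)*(-1/18)*0 - 150) = -28*(0 - 150) = -28*(-150) = 4200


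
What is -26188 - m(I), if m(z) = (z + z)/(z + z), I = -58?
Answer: -26189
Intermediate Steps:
m(z) = 1 (m(z) = (2*z)/((2*z)) = (2*z)*(1/(2*z)) = 1)
-26188 - m(I) = -26188 - 1*1 = -26188 - 1 = -26189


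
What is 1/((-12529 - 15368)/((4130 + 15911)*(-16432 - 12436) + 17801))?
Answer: 192841929/9299 ≈ 20738.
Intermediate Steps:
1/((-12529 - 15368)/((4130 + 15911)*(-16432 - 12436) + 17801)) = 1/(-27897/(20041*(-28868) + 17801)) = 1/(-27897/(-578543588 + 17801)) = 1/(-27897/(-578525787)) = 1/(-27897*(-1/578525787)) = 1/(9299/192841929) = 192841929/9299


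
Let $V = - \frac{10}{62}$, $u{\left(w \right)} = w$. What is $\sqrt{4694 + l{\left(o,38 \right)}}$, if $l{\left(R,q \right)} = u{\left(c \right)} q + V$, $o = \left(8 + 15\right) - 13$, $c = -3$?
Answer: $\frac{15 \sqrt{19561}}{31} \approx 67.675$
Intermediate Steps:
$o = 10$ ($o = 23 - 13 = 10$)
$V = - \frac{5}{31}$ ($V = \left(-10\right) \frac{1}{62} = - \frac{5}{31} \approx -0.16129$)
$l{\left(R,q \right)} = - \frac{5}{31} - 3 q$ ($l{\left(R,q \right)} = - 3 q - \frac{5}{31} = - \frac{5}{31} - 3 q$)
$\sqrt{4694 + l{\left(o,38 \right)}} = \sqrt{4694 - \frac{3539}{31}} = \sqrt{\frac{141975}{31}} = \frac{15 \sqrt{19561}}{31}$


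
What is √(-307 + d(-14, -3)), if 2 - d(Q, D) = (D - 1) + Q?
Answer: I*√287 ≈ 16.941*I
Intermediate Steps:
d(Q, D) = 3 - D - Q (d(Q, D) = 2 - ((D - 1) + Q) = 2 - ((-1 + D) + Q) = 2 - (-1 + D + Q) = 2 + (1 - D - Q) = 3 - D - Q)
√(-307 + d(-14, -3)) = √(-307 + (3 - 1*(-3) - 1*(-14))) = √(-307 + (3 + 3 + 14)) = √(-307 + 20) = √(-287) = I*√287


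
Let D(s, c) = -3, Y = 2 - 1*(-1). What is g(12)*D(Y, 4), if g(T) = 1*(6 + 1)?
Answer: -21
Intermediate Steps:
Y = 3 (Y = 2 + 1 = 3)
g(T) = 7 (g(T) = 1*7 = 7)
g(12)*D(Y, 4) = 7*(-3) = -21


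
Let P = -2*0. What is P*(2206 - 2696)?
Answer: 0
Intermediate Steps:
P = 0
P*(2206 - 2696) = 0*(2206 - 2696) = 0*(-490) = 0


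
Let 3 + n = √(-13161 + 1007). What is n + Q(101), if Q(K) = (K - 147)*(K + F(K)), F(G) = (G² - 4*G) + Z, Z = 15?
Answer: -456001 + I*√12154 ≈ -4.56e+5 + 110.25*I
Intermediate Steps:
F(G) = 15 + G² - 4*G (F(G) = (G² - 4*G) + 15 = 15 + G² - 4*G)
n = -3 + I*√12154 (n = -3 + √(-13161 + 1007) = -3 + √(-12154) = -3 + I*√12154 ≈ -3.0 + 110.25*I)
Q(K) = (-147 + K)*(15 + K² - 3*K) (Q(K) = (K - 147)*(K + (15 + K² - 4*K)) = (-147 + K)*(15 + K² - 3*K))
n + Q(101) = (-3 + I*√12154) + (-2205 + 101³ - 150*101² + 456*101) = (-3 + I*√12154) + (-2205 + 1030301 - 150*10201 + 46056) = (-3 + I*√12154) + (-2205 + 1030301 - 1530150 + 46056) = (-3 + I*√12154) - 455998 = -456001 + I*√12154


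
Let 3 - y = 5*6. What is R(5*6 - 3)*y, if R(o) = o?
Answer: -729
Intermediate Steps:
y = -27 (y = 3 - 5*6 = 3 - 1*30 = 3 - 30 = -27)
R(5*6 - 3)*y = (5*6 - 3)*(-27) = (30 - 3)*(-27) = 27*(-27) = -729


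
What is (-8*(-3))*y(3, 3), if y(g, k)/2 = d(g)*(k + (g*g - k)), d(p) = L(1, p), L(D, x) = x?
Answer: 1296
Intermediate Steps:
d(p) = p
y(g, k) = 2*g³ (y(g, k) = 2*(g*(k + (g*g - k))) = 2*(g*(k + (g² - k))) = 2*(g*g²) = 2*g³)
(-8*(-3))*y(3, 3) = (-8*(-3))*(2*3³) = 24*(2*27) = 24*54 = 1296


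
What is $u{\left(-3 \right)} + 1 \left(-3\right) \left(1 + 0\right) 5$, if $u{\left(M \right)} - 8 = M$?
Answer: $-10$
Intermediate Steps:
$u{\left(M \right)} = 8 + M$
$u{\left(-3 \right)} + 1 \left(-3\right) \left(1 + 0\right) 5 = \left(8 - 3\right) + 1 \left(-3\right) \left(1 + 0\right) 5 = 5 - 3 \cdot 1 \cdot 5 = 5 - 15 = -10$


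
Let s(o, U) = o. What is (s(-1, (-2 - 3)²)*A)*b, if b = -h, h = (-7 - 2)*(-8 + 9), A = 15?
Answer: -135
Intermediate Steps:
h = -9 (h = -9*1 = -9)
b = 9 (b = -1*(-9) = 9)
(s(-1, (-2 - 3)²)*A)*b = -1*15*9 = -15*9 = -135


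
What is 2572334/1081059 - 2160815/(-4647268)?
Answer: 14290293986597/5023970896812 ≈ 2.8444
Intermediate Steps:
2572334/1081059 - 2160815/(-4647268) = 2572334*(1/1081059) - 2160815*(-1/4647268) = 2572334/1081059 + 2160815/4647268 = 14290293986597/5023970896812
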